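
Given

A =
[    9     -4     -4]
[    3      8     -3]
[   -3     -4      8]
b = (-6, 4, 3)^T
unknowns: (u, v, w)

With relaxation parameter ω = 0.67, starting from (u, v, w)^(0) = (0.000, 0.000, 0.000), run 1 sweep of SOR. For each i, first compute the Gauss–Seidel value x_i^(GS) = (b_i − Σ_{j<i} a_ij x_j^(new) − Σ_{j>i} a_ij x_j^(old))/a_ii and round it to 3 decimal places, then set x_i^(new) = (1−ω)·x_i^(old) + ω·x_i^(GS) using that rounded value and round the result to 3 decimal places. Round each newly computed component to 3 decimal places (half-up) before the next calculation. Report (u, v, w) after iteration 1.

(-0.447, 0.448, 0.289)

Iteration 1:
  u: GS value = (-6 - (-4)·0.000 - (-4)·0.000) / (9) = -0.667;  u ← (1−ω)·0.000 + ω·-0.667 = -0.447
  v: GS value = (4 - (3)·-0.447 - (-3)·0.000) / (8) = 0.668;  v ← (1−ω)·0.000 + ω·0.668 = 0.448
  w: GS value = (3 - (-3)·-0.447 - (-4)·0.448) / (8) = 0.431;  w ← (1−ω)·0.000 + ω·0.431 = 0.289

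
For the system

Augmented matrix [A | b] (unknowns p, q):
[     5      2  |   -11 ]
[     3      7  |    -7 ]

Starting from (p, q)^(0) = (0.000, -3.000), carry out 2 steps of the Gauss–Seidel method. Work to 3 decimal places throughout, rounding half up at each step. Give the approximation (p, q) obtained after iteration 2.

(-1.972, -0.155)

Iteration 1:
  p = (-11 - (2)·-3.000) / (5) = -1.000
  q = (-7 - (3)·-1.000) / (7) = -0.571
Iteration 2:
  p = (-11 - (2)·-0.571) / (5) = -1.972
  q = (-7 - (3)·-1.972) / (7) = -0.155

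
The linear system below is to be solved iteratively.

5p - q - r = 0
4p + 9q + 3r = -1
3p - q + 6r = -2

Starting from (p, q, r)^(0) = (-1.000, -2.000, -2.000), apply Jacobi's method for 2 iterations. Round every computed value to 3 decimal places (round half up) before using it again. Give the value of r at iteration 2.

Iteration 1:
  p = (0 - (-1)·-2.000 - (-1)·-2.000) / (5) = -0.800
  q = (-1 - (4)·-1.000 - (3)·-2.000) / (9) = 1.000
  r = (-2 - (3)·-1.000 - (-1)·-2.000) / (6) = -0.167
Iteration 2:
  p = (0 - (-1)·1.000 - (-1)·-0.167) / (5) = 0.167
  q = (-1 - (4)·-0.800 - (3)·-0.167) / (9) = 0.300
  r = (-2 - (3)·-0.800 - (-1)·1.000) / (6) = 0.233

0.233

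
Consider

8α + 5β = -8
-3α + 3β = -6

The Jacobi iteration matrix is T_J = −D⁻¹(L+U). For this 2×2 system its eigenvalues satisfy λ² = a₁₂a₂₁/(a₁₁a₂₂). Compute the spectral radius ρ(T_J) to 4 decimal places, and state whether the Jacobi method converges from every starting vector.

a₁₂a₂₁/(a₁₁a₂₂) = (5)·(-3) / ((8)·(3)) = -0.625000
ρ = √|-0.625000| = √0.625000 = 0.7906
ρ < 1, so Jacobi converges

0.7906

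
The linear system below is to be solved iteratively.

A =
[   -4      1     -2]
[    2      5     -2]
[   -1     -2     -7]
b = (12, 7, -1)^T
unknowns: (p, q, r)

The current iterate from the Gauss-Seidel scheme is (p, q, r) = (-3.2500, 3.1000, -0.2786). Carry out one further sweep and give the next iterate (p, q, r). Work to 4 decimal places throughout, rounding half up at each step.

One sweep:
  p = (12 - (1)·3.1000 - (-2)·-0.2786) / (-4) = -2.0857
  q = (7 - (2)·-2.0857 - (-2)·-0.2786) / (5) = 2.1228
  r = (-1 - (-1)·-2.0857 - (-2)·2.1228) / (-7) = -0.1657

(-2.0857, 2.1228, -0.1657)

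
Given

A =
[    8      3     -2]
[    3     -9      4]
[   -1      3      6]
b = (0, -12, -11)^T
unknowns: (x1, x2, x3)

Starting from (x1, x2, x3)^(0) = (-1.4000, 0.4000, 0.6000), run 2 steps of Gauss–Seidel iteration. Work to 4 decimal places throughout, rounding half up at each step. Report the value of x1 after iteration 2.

Iteration 1:
  x1 = (0 - (3)·0.4000 - (-2)·0.6000) / (8) = 0.0000
  x2 = (-12 - (3)·0.0000 - (4)·0.6000) / (-9) = 1.6000
  x3 = (-11 - (-1)·0.0000 - (3)·1.6000) / (6) = -2.6333
Iteration 2:
  x1 = (0 - (3)·1.6000 - (-2)·-2.6333) / (8) = -1.2583
  x2 = (-12 - (3)·-1.2583 - (4)·-2.6333) / (-9) = -0.2565
  x3 = (-11 - (-1)·-1.2583 - (3)·-0.2565) / (6) = -1.9148

-1.2583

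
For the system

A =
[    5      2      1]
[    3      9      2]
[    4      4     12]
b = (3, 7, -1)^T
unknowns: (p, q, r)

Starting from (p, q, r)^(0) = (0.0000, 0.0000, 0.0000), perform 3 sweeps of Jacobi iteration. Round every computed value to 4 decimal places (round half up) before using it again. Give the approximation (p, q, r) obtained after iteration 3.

(0.4700, 0.7965, -0.3839)

Iteration 1:
  p = (3 - (2)·0.0000 - (1)·0.0000) / (5) = 0.6000
  q = (7 - (3)·0.0000 - (2)·0.0000) / (9) = 0.7778
  r = (-1 - (4)·0.0000 - (4)·0.0000) / (12) = -0.0833
Iteration 2:
  p = (3 - (2)·0.7778 - (1)·-0.0833) / (5) = 0.3055
  q = (7 - (3)·0.6000 - (2)·-0.0833) / (9) = 0.5963
  r = (-1 - (4)·0.6000 - (4)·0.7778) / (12) = -0.5426
Iteration 3:
  p = (3 - (2)·0.5963 - (1)·-0.5426) / (5) = 0.4700
  q = (7 - (3)·0.3055 - (2)·-0.5426) / (9) = 0.7965
  r = (-1 - (4)·0.3055 - (4)·0.5963) / (12) = -0.3839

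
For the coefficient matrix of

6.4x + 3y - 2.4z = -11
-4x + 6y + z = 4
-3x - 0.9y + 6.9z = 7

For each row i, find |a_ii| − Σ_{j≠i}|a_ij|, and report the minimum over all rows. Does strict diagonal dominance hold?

row 1: |6.4| − (3+2.4) = 1
row 2: |6| − (4+1) = 1
row 3: |6.9| − (3+0.9) = 3
minimum over rows = 1 → strictly diagonally dominant (convergence guaranteed)

1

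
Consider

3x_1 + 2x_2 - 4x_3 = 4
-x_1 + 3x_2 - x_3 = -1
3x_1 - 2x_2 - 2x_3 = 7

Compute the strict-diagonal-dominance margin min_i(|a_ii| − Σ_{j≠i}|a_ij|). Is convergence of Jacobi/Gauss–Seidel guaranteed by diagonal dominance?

-3

row 1: |3| − (2+4) = -3
row 2: |3| − (1+1) = 1
row 3: |-2| − (3+2) = -3
minimum over rows = -3 → not strictly diagonally dominant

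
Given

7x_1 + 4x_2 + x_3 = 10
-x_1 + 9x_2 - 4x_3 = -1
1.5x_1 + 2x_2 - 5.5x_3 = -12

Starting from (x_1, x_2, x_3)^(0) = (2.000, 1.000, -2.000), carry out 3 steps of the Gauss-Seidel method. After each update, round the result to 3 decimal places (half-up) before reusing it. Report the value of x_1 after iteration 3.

Iteration 1:
  x_1 = (10 - (4)·1.000 - (1)·-2.000) / (7) = 1.143
  x_2 = (-1 - (-1)·1.143 - (-4)·-2.000) / (9) = -0.873
  x_3 = (-12 - (1.5)·1.143 - (2)·-0.873) / (-5.5) = 2.176
Iteration 2:
  x_1 = (10 - (4)·-0.873 - (1)·2.176) / (7) = 1.617
  x_2 = (-1 - (-1)·1.617 - (-4)·2.176) / (9) = 1.036
  x_3 = (-12 - (1.5)·1.617 - (2)·1.036) / (-5.5) = 3.000
Iteration 3:
  x_1 = (10 - (4)·1.036 - (1)·3.000) / (7) = 0.408
  x_2 = (-1 - (-1)·0.408 - (-4)·3.000) / (9) = 1.268
  x_3 = (-12 - (1.5)·0.408 - (2)·1.268) / (-5.5) = 2.754

0.408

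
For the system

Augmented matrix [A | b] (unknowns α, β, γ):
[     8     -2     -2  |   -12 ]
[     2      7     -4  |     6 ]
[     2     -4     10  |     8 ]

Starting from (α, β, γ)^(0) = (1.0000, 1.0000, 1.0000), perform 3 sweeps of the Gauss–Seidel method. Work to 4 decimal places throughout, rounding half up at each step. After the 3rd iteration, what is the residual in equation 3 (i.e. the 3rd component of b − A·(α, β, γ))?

Iteration 1:
  α = (-12 - (-2)·1.0000 - (-2)·1.0000) / (8) = -1.0000
  β = (6 - (2)·-1.0000 - (-4)·1.0000) / (7) = 1.7143
  γ = (8 - (2)·-1.0000 - (-4)·1.7143) / (10) = 1.6857
Iteration 2:
  α = (-12 - (-2)·1.7143 - (-2)·1.6857) / (8) = -0.6500
  β = (6 - (2)·-0.6500 - (-4)·1.6857) / (7) = 2.0061
  γ = (8 - (2)·-0.6500 - (-4)·2.0061) / (10) = 1.7324
Iteration 3:
  α = (-12 - (-2)·2.0061 - (-2)·1.7324) / (8) = -0.5654
  β = (6 - (2)·-0.5654 - (-4)·1.7324) / (7) = 2.0086
  γ = (8 - (2)·-0.5654 - (-4)·2.0086) / (10) = 1.7165
Residual b − A·x = (-0.0266, -0.0634, 0.0002)

0.0002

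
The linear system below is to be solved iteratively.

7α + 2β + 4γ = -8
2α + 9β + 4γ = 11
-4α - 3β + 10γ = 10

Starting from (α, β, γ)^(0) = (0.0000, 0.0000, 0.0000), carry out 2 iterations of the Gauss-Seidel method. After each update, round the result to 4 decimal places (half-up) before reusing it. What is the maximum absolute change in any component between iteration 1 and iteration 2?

0.9850

Iteration 1:
  α = (-8 - (2)·0.0000 - (4)·0.0000) / (7) = -1.1429
  β = (11 - (2)·-1.1429 - (4)·0.0000) / (9) = 1.4762
  γ = (10 - (-4)·-1.1429 - (-3)·1.4762) / (10) = 0.9857
Iteration 2:
  α = (-8 - (2)·1.4762 - (4)·0.9857) / (7) = -2.1279
  β = (11 - (2)·-2.1279 - (4)·0.9857) / (9) = 1.2570
  γ = (10 - (-4)·-2.1279 - (-3)·1.2570) / (10) = 0.5259
Change: (-0.9850, -0.2192, -0.4598) → max |·| = 0.9850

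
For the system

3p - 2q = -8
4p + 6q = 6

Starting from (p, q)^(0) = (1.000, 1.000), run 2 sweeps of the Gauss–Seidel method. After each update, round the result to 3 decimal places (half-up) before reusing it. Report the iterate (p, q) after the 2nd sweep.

Iteration 1:
  p = (-8 - (-2)·1.000) / (3) = -2.000
  q = (6 - (4)·-2.000) / (6) = 2.333
Iteration 2:
  p = (-8 - (-2)·2.333) / (3) = -1.111
  q = (6 - (4)·-1.111) / (6) = 1.741

(-1.111, 1.741)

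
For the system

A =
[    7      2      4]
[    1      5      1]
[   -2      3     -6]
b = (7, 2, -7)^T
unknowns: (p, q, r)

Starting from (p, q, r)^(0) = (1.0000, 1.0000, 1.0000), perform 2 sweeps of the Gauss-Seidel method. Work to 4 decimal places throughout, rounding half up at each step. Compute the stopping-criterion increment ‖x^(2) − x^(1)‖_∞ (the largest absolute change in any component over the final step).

Iteration 1:
  p = (7 - (2)·1.0000 - (4)·1.0000) / (7) = 0.1429
  q = (2 - (1)·0.1429 - (1)·1.0000) / (5) = 0.1714
  r = (-7 - (-2)·0.1429 - (3)·0.1714) / (-6) = 1.2047
Iteration 2:
  p = (7 - (2)·0.1714 - (4)·1.2047) / (7) = 0.2626
  q = (2 - (1)·0.2626 - (1)·1.2047) / (5) = 0.1065
  r = (-7 - (-2)·0.2626 - (3)·0.1065) / (-6) = 1.1324
Change: (0.1197, -0.0649, -0.0723) → max |·| = 0.1197

0.1197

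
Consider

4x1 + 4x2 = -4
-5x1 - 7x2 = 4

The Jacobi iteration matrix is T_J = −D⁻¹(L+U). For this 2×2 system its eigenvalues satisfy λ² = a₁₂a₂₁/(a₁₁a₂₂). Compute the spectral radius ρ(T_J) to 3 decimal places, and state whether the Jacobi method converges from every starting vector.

0.845

a₁₂a₂₁/(a₁₁a₂₂) = (4)·(-5) / ((4)·(-7)) = 0.714286
ρ = √|0.714286| = √0.714286 = 0.845
ρ < 1, so Jacobi converges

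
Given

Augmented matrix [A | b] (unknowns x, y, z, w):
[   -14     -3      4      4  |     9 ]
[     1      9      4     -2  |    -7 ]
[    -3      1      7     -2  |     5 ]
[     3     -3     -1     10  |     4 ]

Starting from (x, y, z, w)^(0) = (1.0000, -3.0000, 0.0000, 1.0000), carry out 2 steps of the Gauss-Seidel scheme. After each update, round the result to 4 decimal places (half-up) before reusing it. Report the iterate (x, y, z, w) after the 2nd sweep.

Iteration 1:
  x = (9 - (-3)·-3.0000 - (4)·0.0000 - (4)·1.0000) / (-14) = 0.2857
  y = (-7 - (1)·0.2857 - (4)·0.0000 - (-2)·1.0000) / (9) = -0.5873
  z = (5 - (-3)·0.2857 - (1)·-0.5873 - (-2)·1.0000) / (7) = 1.2063
  w = (4 - (3)·0.2857 - (-3)·-0.5873 - (-1)·1.2063) / (10) = 0.2587
Iteration 2:
  x = (9 - (-3)·-0.5873 - (4)·1.2063 - (4)·0.2587) / (-14) = -0.0984
  y = (-7 - (1)·-0.0984 - (4)·1.2063 - (-2)·0.2587) / (9) = -1.2455
  z = (5 - (-3)·-0.0984 - (1)·-1.2455 - (-2)·0.2587) / (7) = 0.9240
  w = (4 - (3)·-0.0984 - (-3)·-1.2455 - (-1)·0.9240) / (10) = 0.1483

(-0.0984, -1.2455, 0.9240, 0.1483)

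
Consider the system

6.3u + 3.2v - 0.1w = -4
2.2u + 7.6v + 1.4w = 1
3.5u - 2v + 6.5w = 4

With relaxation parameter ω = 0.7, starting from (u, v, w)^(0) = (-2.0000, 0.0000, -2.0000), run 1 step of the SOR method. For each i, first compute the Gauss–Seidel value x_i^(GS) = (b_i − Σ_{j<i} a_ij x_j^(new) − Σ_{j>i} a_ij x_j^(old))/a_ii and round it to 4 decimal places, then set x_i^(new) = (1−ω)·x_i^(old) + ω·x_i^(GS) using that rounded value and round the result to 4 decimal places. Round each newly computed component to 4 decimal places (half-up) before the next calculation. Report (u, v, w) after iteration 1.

(-1.0667, 0.5662, 0.3548)

Iteration 1:
  u: GS value = (-4 - (3.2)·0.0000 - (-0.1)·-2.0000) / (6.3) = -0.6667;  u ← (1−ω)·-2.0000 + ω·-0.6667 = -1.0667
  v: GS value = (1 - (2.2)·-1.0667 - (1.4)·-2.0000) / (7.6) = 0.8088;  v ← (1−ω)·0.0000 + ω·0.8088 = 0.5662
  w: GS value = (4 - (3.5)·-1.0667 - (-2)·0.5662) / (6.5) = 1.3640;  w ← (1−ω)·-2.0000 + ω·1.3640 = 0.3548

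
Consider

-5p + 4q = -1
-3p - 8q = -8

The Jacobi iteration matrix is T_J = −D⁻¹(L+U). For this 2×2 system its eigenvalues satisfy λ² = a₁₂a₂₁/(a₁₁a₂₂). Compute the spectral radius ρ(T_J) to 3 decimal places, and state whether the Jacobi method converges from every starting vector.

0.548

a₁₂a₂₁/(a₁₁a₂₂) = (4)·(-3) / ((-5)·(-8)) = -0.300000
ρ = √|-0.300000| = √0.300000 = 0.548
ρ < 1, so Jacobi converges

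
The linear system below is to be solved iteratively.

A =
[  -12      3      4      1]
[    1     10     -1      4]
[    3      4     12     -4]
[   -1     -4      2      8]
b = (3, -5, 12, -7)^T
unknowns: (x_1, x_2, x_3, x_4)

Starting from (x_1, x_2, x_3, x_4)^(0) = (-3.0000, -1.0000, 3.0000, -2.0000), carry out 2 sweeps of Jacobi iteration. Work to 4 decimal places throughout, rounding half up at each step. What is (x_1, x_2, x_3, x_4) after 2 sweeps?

Iteration 1:
  x_1 = (3 - (3)·-1.0000 - (4)·3.0000 - (1)·-2.0000) / (-12) = 0.3333
  x_2 = (-5 - (1)·-3.0000 - (-1)·3.0000 - (4)·-2.0000) / (10) = 0.9000
  x_3 = (12 - (3)·-3.0000 - (4)·-1.0000 - (-4)·-2.0000) / (12) = 1.4167
  x_4 = (-7 - (-1)·-3.0000 - (-4)·-1.0000 - (2)·3.0000) / (8) = -2.5000
Iteration 2:
  x_1 = (3 - (3)·0.9000 - (4)·1.4167 - (1)·-2.5000) / (-12) = 0.2389
  x_2 = (-5 - (1)·0.3333 - (-1)·1.4167 - (4)·-2.5000) / (10) = 0.6083
  x_3 = (12 - (3)·0.3333 - (4)·0.9000 - (-4)·-2.5000) / (12) = -0.2167
  x_4 = (-7 - (-1)·0.3333 - (-4)·0.9000 - (2)·1.4167) / (8) = -0.7375

(0.2389, 0.6083, -0.2167, -0.7375)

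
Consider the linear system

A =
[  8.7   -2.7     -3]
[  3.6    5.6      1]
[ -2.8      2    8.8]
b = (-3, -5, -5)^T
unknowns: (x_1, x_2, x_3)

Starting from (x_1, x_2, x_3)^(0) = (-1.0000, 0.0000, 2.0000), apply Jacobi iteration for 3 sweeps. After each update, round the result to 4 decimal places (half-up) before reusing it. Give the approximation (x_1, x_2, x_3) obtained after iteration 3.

(-0.7521, -0.2963, -0.6178)

Iteration 1:
  x_1 = (-3 - (-2.7)·0.0000 - (-3)·2.0000) / (8.7) = 0.3448
  x_2 = (-5 - (3.6)·-1.0000 - (1)·2.0000) / (5.6) = -0.6071
  x_3 = (-5 - (-2.8)·-1.0000 - (2)·0.0000) / (8.8) = -0.8864
Iteration 2:
  x_1 = (-3 - (-2.7)·-0.6071 - (-3)·-0.8864) / (8.7) = -0.8389
  x_2 = (-5 - (3.6)·0.3448 - (1)·-0.8864) / (5.6) = -0.9562
  x_3 = (-5 - (-2.8)·0.3448 - (2)·-0.6071) / (8.8) = -0.3205
Iteration 3:
  x_1 = (-3 - (-2.7)·-0.9562 - (-3)·-0.3205) / (8.7) = -0.7521
  x_2 = (-5 - (3.6)·-0.8389 - (1)·-0.3205) / (5.6) = -0.2963
  x_3 = (-5 - (-2.8)·-0.8389 - (2)·-0.9562) / (8.8) = -0.6178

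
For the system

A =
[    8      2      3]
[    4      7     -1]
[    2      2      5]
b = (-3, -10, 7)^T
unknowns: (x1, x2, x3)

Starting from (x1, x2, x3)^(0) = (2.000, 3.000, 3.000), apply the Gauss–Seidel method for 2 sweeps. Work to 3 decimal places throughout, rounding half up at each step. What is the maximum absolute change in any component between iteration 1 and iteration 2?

0.984

Iteration 1:
  x1 = (-3 - (2)·3.000 - (3)·3.000) / (8) = -2.250
  x2 = (-10 - (4)·-2.250 - (-1)·3.000) / (7) = 0.286
  x3 = (7 - (2)·-2.250 - (2)·0.286) / (5) = 2.186
Iteration 2:
  x1 = (-3 - (2)·0.286 - (3)·2.186) / (8) = -1.266
  x2 = (-10 - (4)·-1.266 - (-1)·2.186) / (7) = -0.393
  x3 = (7 - (2)·-1.266 - (2)·-0.393) / (5) = 2.064
Change: (0.984, -0.679, -0.122) → max |·| = 0.984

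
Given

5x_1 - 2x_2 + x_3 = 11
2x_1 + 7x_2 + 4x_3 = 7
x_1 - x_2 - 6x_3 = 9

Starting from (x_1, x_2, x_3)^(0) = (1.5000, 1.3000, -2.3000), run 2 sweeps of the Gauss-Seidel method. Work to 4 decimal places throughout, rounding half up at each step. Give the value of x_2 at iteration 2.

Iteration 1:
  x_1 = (11 - (-2)·1.3000 - (1)·-2.3000) / (5) = 3.1800
  x_2 = (7 - (2)·3.1800 - (4)·-2.3000) / (7) = 1.4057
  x_3 = (9 - (1)·3.1800 - (-1)·1.4057) / (-6) = -1.2043
Iteration 2:
  x_1 = (11 - (-2)·1.4057 - (1)·-1.2043) / (5) = 3.0031
  x_2 = (7 - (2)·3.0031 - (4)·-1.2043) / (7) = 0.8301
  x_3 = (9 - (1)·3.0031 - (-1)·0.8301) / (-6) = -1.1378

0.8301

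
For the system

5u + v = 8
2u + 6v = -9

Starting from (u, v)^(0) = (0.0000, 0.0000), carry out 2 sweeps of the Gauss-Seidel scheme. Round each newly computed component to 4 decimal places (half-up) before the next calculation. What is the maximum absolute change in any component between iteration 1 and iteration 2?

Iteration 1:
  u = (8 - (1)·0.0000) / (5) = 1.6000
  v = (-9 - (2)·1.6000) / (6) = -2.0333
Iteration 2:
  u = (8 - (1)·-2.0333) / (5) = 2.0067
  v = (-9 - (2)·2.0067) / (6) = -2.1689
Change: (0.4067, -0.1356) → max |·| = 0.4067

0.4067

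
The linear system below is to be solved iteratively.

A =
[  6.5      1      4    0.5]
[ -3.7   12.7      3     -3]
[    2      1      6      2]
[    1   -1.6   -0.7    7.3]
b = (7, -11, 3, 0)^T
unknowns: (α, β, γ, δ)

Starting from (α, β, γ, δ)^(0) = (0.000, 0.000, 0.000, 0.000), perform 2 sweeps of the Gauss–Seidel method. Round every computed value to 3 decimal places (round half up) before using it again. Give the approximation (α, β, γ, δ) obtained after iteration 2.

Iteration 1:
  α = (7 - (1)·0.000 - (4)·0.000 - (0.5)·0.000) / (6.5) = 1.077
  β = (-11 - (-3.7)·1.077 - (3)·0.000 - (-3)·0.000) / (12.7) = -0.552
  γ = (3 - (2)·1.077 - (1)·-0.552 - (2)·0.000) / (6) = 0.233
  δ = (0 - (1)·1.077 - (-1.6)·-0.552 - (-0.7)·0.233) / (7.3) = -0.246
Iteration 2:
  α = (7 - (1)·-0.552 - (4)·0.233 - (0.5)·-0.246) / (6.5) = 1.037
  β = (-11 - (-3.7)·1.037 - (3)·0.233 - (-3)·-0.246) / (12.7) = -0.677
  γ = (3 - (2)·1.037 - (1)·-0.677 - (2)·-0.246) / (6) = 0.349
  δ = (0 - (1)·1.037 - (-1.6)·-0.677 - (-0.7)·0.349) / (7.3) = -0.257

(1.037, -0.677, 0.349, -0.257)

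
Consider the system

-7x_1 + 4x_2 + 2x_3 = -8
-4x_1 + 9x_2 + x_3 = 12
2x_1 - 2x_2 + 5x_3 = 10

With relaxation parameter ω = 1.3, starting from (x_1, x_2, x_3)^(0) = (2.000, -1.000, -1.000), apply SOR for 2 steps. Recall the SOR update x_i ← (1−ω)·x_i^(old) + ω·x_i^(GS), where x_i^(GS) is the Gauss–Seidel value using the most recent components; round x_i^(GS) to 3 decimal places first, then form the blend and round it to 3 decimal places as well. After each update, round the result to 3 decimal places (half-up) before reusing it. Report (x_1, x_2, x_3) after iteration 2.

Iteration 1:
  x_1: GS value = (-8 - (4)·-1.000 - (2)·-1.000) / (-7) = 0.286;  x_1 ← (1−ω)·2.000 + ω·0.286 = -0.228
  x_2: GS value = (12 - (-4)·-0.228 - (1)·-1.000) / (9) = 1.343;  x_2 ← (1−ω)·-1.000 + ω·1.343 = 2.046
  x_3: GS value = (10 - (2)·-0.228 - (-2)·2.046) / (5) = 2.910;  x_3 ← (1−ω)·-1.000 + ω·2.910 = 4.083
Iteration 2:
  x_1: GS value = (-8 - (4)·2.046 - (2)·4.083) / (-7) = 3.479;  x_1 ← (1−ω)·-0.228 + ω·3.479 = 4.591
  x_2: GS value = (12 - (-4)·4.591 - (1)·4.083) / (9) = 2.920;  x_2 ← (1−ω)·2.046 + ω·2.920 = 3.182
  x_3: GS value = (10 - (2)·4.591 - (-2)·3.182) / (5) = 1.436;  x_3 ← (1−ω)·4.083 + ω·1.436 = 0.642

(4.591, 3.182, 0.642)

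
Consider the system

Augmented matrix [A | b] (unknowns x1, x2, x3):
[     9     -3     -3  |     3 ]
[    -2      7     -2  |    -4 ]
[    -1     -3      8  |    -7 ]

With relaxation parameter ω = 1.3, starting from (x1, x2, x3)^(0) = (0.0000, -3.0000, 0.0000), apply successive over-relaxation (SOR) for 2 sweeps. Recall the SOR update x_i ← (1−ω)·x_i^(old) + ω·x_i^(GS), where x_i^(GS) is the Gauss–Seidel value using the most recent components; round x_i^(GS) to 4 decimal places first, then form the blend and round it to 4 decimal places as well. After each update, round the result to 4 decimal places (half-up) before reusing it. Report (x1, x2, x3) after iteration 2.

Iteration 1:
  x1: GS value = (3 - (-3)·-3.0000 - (-3)·0.0000) / (9) = -0.6667;  x1 ← (1−ω)·0.0000 + ω·-0.6667 = -0.8667
  x2: GS value = (-4 - (-2)·-0.8667 - (-2)·0.0000) / (7) = -0.8191;  x2 ← (1−ω)·-3.0000 + ω·-0.8191 = -0.1648
  x3: GS value = (-7 - (-1)·-0.8667 - (-3)·-0.1648) / (8) = -1.0451;  x3 ← (1−ω)·0.0000 + ω·-1.0451 = -1.3586
Iteration 2:
  x1: GS value = (3 - (-3)·-0.1648 - (-3)·-1.3586) / (9) = -0.1745;  x1 ← (1−ω)·-0.8667 + ω·-0.1745 = 0.0332
  x2: GS value = (-4 - (-2)·0.0332 - (-2)·-1.3586) / (7) = -0.9501;  x2 ← (1−ω)·-0.1648 + ω·-0.9501 = -1.1857
  x3: GS value = (-7 - (-1)·0.0332 - (-3)·-1.1857) / (8) = -1.3155;  x3 ← (1−ω)·-1.3586 + ω·-1.3155 = -1.3026

(0.0332, -1.1857, -1.3026)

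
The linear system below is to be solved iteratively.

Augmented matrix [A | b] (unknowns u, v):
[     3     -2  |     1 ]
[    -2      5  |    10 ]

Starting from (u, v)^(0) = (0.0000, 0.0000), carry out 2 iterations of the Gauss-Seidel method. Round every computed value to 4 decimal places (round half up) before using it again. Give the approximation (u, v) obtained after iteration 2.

(1.7555, 2.7022)

Iteration 1:
  u = (1 - (-2)·0.0000) / (3) = 0.3333
  v = (10 - (-2)·0.3333) / (5) = 2.1333
Iteration 2:
  u = (1 - (-2)·2.1333) / (3) = 1.7555
  v = (10 - (-2)·1.7555) / (5) = 2.7022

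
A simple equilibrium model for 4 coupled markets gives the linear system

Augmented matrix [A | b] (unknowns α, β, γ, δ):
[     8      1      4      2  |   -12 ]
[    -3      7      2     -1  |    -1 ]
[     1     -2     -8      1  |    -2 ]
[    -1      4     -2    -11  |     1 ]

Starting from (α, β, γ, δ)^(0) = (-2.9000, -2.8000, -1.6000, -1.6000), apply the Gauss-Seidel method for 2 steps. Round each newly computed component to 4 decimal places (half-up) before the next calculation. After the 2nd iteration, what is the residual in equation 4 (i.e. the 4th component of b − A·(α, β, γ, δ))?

-0.0003

Iteration 1:
  α = (-12 - (1)·-2.8000 - (4)·-1.6000 - (2)·-1.6000) / (8) = 0.0500
  β = (-1 - (-3)·0.0500 - (2)·-1.6000 - (-1)·-1.6000) / (7) = 0.1071
  γ = (-2 - (1)·0.0500 - (-2)·0.1071 - (1)·-1.6000) / (-8) = 0.0295
  δ = (1 - (-1)·0.0500 - (4)·0.1071 - (-2)·0.0295) / (-11) = -0.0619
Iteration 2:
  α = (-12 - (1)·0.1071 - (4)·0.0295 - (2)·-0.0619) / (8) = -1.5127
  β = (-1 - (-3)·-1.5127 - (2)·0.0295 - (-1)·-0.0619) / (7) = -0.8084
  γ = (-2 - (1)·-1.5127 - (-2)·-0.8084 - (1)·-0.0619) / (-8) = 0.2553
  δ = (1 - (-1)·-1.5127 - (4)·-0.8084 - (-2)·0.2553) / (-11) = -0.2938
Residual b − A·x = (0.4764, -0.6837, 0.2321, -0.0003)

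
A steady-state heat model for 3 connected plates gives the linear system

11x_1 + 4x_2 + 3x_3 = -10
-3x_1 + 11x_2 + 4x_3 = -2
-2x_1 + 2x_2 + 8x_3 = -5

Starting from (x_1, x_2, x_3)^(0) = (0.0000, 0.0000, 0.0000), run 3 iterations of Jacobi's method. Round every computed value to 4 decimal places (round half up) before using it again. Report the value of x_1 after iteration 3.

Iteration 1:
  x_1 = (-10 - (4)·0.0000 - (3)·0.0000) / (11) = -0.9091
  x_2 = (-2 - (-3)·0.0000 - (4)·0.0000) / (11) = -0.1818
  x_3 = (-5 - (-2)·0.0000 - (2)·0.0000) / (8) = -0.6250
Iteration 2:
  x_1 = (-10 - (4)·-0.1818 - (3)·-0.6250) / (11) = -0.6725
  x_2 = (-2 - (-3)·-0.9091 - (4)·-0.6250) / (11) = -0.2025
  x_3 = (-5 - (-2)·-0.9091 - (2)·-0.1818) / (8) = -0.8068
Iteration 3:
  x_1 = (-10 - (4)·-0.2025 - (3)·-0.8068) / (11) = -0.6154
  x_2 = (-2 - (-3)·-0.6725 - (4)·-0.8068) / (11) = -0.0718
  x_3 = (-5 - (-2)·-0.6725 - (2)·-0.2025) / (8) = -0.7425

-0.6154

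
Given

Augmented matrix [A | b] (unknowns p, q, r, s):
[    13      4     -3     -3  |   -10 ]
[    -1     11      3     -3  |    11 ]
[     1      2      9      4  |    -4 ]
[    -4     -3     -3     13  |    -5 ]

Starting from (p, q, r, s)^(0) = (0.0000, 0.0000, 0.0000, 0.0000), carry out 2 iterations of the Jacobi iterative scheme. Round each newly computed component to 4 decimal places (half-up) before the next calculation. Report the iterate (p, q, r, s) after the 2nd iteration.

Iteration 1:
  p = (-10 - (4)·0.0000 - (-3)·0.0000 - (-3)·0.0000) / (13) = -0.7692
  q = (11 - (-1)·0.0000 - (3)·0.0000 - (-3)·0.0000) / (11) = 1.0000
  r = (-4 - (1)·0.0000 - (2)·0.0000 - (4)·0.0000) / (9) = -0.4444
  s = (-5 - (-4)·0.0000 - (-3)·0.0000 - (-3)·0.0000) / (13) = -0.3846
Iteration 2:
  p = (-10 - (4)·1.0000 - (-3)·-0.4444 - (-3)·-0.3846) / (13) = -1.2682
  q = (11 - (-1)·-0.7692 - (3)·-0.4444 - (-3)·-0.3846) / (11) = 0.9464
  r = (-4 - (1)·-0.7692 - (2)·1.0000 - (4)·-0.3846) / (9) = -0.4103
  s = (-5 - (-4)·-0.7692 - (-3)·1.0000 - (-3)·-0.4444) / (13) = -0.4931

(-1.2682, 0.9464, -0.4103, -0.4931)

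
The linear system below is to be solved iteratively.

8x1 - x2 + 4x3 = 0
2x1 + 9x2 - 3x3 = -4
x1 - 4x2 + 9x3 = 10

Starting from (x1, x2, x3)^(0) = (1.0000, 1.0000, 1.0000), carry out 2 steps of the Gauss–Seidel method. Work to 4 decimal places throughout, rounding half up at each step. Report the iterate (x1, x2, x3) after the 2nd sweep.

(-0.5737, 0.0632, 1.2029)

Iteration 1:
  x1 = (0 - (-1)·1.0000 - (4)·1.0000) / (8) = -0.3750
  x2 = (-4 - (2)·-0.3750 - (-3)·1.0000) / (9) = -0.0278
  x3 = (10 - (1)·-0.3750 - (-4)·-0.0278) / (9) = 1.1404
Iteration 2:
  x1 = (0 - (-1)·-0.0278 - (4)·1.1404) / (8) = -0.5737
  x2 = (-4 - (2)·-0.5737 - (-3)·1.1404) / (9) = 0.0632
  x3 = (10 - (1)·-0.5737 - (-4)·0.0632) / (9) = 1.2029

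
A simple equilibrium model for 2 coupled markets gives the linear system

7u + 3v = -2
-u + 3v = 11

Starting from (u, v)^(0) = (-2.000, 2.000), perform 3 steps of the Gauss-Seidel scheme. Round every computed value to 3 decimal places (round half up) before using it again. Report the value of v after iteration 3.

3.128

Iteration 1:
  u = (-2 - (3)·2.000) / (7) = -1.143
  v = (11 - (-1)·-1.143) / (3) = 3.286
Iteration 2:
  u = (-2 - (3)·3.286) / (7) = -1.694
  v = (11 - (-1)·-1.694) / (3) = 3.102
Iteration 3:
  u = (-2 - (3)·3.102) / (7) = -1.615
  v = (11 - (-1)·-1.615) / (3) = 3.128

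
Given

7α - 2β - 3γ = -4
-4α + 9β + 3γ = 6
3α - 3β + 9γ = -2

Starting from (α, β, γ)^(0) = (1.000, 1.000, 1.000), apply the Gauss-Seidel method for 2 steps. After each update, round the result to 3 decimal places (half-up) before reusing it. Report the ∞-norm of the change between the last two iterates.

Iteration 1:
  α = (-4 - (-2)·1.000 - (-3)·1.000) / (7) = 0.143
  β = (6 - (-4)·0.143 - (3)·1.000) / (9) = 0.397
  γ = (-2 - (3)·0.143 - (-3)·0.397) / (9) = -0.138
Iteration 2:
  α = (-4 - (-2)·0.397 - (-3)·-0.138) / (7) = -0.517
  β = (6 - (-4)·-0.517 - (3)·-0.138) / (9) = 0.483
  γ = (-2 - (3)·-0.517 - (-3)·0.483) / (9) = 0.111
Change: (-0.660, 0.086, 0.249) → max |·| = 0.660

0.660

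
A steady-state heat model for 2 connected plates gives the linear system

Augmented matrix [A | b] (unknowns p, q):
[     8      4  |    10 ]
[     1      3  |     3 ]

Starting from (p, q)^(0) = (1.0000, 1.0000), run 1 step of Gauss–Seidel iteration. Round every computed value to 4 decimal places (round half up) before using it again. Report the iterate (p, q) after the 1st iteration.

(0.7500, 0.7500)

Iteration 1:
  p = (10 - (4)·1.0000) / (8) = 0.7500
  q = (3 - (1)·0.7500) / (3) = 0.7500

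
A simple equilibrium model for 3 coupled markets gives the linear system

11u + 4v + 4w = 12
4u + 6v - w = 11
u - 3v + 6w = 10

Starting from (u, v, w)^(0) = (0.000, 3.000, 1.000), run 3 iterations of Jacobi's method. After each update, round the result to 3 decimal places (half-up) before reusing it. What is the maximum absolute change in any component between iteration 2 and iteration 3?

Iteration 1:
  u = (12 - (4)·3.000 - (4)·1.000) / (11) = -0.364
  v = (11 - (4)·0.000 - (-1)·1.000) / (6) = 2.000
  w = (10 - (1)·0.000 - (-3)·3.000) / (6) = 3.167
Iteration 2:
  u = (12 - (4)·2.000 - (4)·3.167) / (11) = -0.788
  v = (11 - (4)·-0.364 - (-1)·3.167) / (6) = 2.604
  w = (10 - (1)·-0.364 - (-3)·2.000) / (6) = 2.727
Iteration 3:
  u = (12 - (4)·2.604 - (4)·2.727) / (11) = -0.848
  v = (11 - (4)·-0.788 - (-1)·2.727) / (6) = 2.813
  w = (10 - (1)·-0.788 - (-3)·2.604) / (6) = 3.100
Change: (-0.060, 0.209, 0.373) → max |·| = 0.373

0.373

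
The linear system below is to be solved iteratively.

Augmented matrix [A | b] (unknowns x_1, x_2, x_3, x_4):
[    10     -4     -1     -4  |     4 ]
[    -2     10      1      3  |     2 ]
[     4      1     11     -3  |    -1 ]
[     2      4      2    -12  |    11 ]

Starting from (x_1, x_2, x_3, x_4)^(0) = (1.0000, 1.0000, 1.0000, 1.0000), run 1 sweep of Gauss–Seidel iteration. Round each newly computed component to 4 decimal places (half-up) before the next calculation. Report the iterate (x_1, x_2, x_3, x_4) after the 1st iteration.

(1.3000, 0.0600, -0.2964, -0.7294)

Iteration 1:
  x_1 = (4 - (-4)·1.0000 - (-1)·1.0000 - (-4)·1.0000) / (10) = 1.3000
  x_2 = (2 - (-2)·1.3000 - (1)·1.0000 - (3)·1.0000) / (10) = 0.0600
  x_3 = (-1 - (4)·1.3000 - (1)·0.0600 - (-3)·1.0000) / (11) = -0.2964
  x_4 = (11 - (2)·1.3000 - (4)·0.0600 - (2)·-0.2964) / (-12) = -0.7294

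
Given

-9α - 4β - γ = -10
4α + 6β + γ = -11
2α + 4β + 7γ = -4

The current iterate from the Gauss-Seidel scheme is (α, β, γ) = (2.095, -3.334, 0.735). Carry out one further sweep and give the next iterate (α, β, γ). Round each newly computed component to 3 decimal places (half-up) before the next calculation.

(2.511, -3.630, 0.785)

One sweep:
  α = (-10 - (-4)·-3.334 - (-1)·0.735) / (-9) = 2.511
  β = (-11 - (4)·2.511 - (1)·0.735) / (6) = -3.630
  γ = (-4 - (2)·2.511 - (4)·-3.630) / (7) = 0.785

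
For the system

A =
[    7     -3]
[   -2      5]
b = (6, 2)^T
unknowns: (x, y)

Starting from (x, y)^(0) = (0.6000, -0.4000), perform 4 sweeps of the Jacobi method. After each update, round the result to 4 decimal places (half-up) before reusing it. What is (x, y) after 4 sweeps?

(1.2225, 0.8584)

Iteration 1:
  x = (6 - (-3)·-0.4000) / (7) = 0.6857
  y = (2 - (-2)·0.6000) / (5) = 0.6400
Iteration 2:
  x = (6 - (-3)·0.6400) / (7) = 1.1314
  y = (2 - (-2)·0.6857) / (5) = 0.6743
Iteration 3:
  x = (6 - (-3)·0.6743) / (7) = 1.1461
  y = (2 - (-2)·1.1314) / (5) = 0.8526
Iteration 4:
  x = (6 - (-3)·0.8526) / (7) = 1.2225
  y = (2 - (-2)·1.1461) / (5) = 0.8584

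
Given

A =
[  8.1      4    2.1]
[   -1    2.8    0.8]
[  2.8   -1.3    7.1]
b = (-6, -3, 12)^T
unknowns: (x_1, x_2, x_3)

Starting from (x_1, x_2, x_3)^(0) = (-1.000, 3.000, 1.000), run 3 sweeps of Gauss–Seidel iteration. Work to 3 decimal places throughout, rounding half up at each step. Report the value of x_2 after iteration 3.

-1.567

Iteration 1:
  x_1 = (-6 - (4)·3.000 - (2.1)·1.000) / (8.1) = -2.481
  x_2 = (-3 - (-1)·-2.481 - (0.8)·1.000) / (2.8) = -2.243
  x_3 = (12 - (2.8)·-2.481 - (-1.3)·-2.243) / (7.1) = 2.258
Iteration 2:
  x_1 = (-6 - (4)·-2.243 - (2.1)·2.258) / (8.1) = -0.218
  x_2 = (-3 - (-1)·-0.218 - (0.8)·2.258) / (2.8) = -1.794
  x_3 = (12 - (2.8)·-0.218 - (-1.3)·-1.794) / (7.1) = 1.448
Iteration 3:
  x_1 = (-6 - (4)·-1.794 - (2.1)·1.448) / (8.1) = -0.230
  x_2 = (-3 - (-1)·-0.230 - (0.8)·1.448) / (2.8) = -1.567
  x_3 = (12 - (2.8)·-0.230 - (-1.3)·-1.567) / (7.1) = 1.494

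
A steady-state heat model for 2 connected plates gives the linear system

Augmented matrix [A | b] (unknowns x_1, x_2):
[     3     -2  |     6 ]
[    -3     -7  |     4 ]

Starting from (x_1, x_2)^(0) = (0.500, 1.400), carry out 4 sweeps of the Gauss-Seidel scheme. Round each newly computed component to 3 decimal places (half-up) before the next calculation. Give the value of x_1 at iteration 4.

Iteration 1:
  x_1 = (6 - (-2)·1.400) / (3) = 2.933
  x_2 = (4 - (-3)·2.933) / (-7) = -1.828
Iteration 2:
  x_1 = (6 - (-2)·-1.828) / (3) = 0.781
  x_2 = (4 - (-3)·0.781) / (-7) = -0.906
Iteration 3:
  x_1 = (6 - (-2)·-0.906) / (3) = 1.396
  x_2 = (4 - (-3)·1.396) / (-7) = -1.170
Iteration 4:
  x_1 = (6 - (-2)·-1.170) / (3) = 1.220
  x_2 = (4 - (-3)·1.220) / (-7) = -1.094

1.220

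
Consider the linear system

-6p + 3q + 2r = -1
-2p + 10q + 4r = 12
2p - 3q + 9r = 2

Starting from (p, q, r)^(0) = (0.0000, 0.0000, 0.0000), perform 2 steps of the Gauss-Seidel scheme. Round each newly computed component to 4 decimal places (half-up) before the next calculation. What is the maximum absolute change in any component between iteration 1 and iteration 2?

Iteration 1:
  p = (-1 - (3)·0.0000 - (2)·0.0000) / (-6) = 0.1667
  q = (12 - (-2)·0.1667 - (4)·0.0000) / (10) = 1.2333
  r = (2 - (2)·0.1667 - (-3)·1.2333) / (9) = 0.5963
Iteration 2:
  p = (-1 - (3)·1.2333 - (2)·0.5963) / (-6) = 0.9821
  q = (12 - (-2)·0.9821 - (4)·0.5963) / (10) = 1.1579
  r = (2 - (2)·0.9821 - (-3)·1.1579) / (9) = 0.3899
Change: (0.8154, -0.0754, -0.2064) → max |·| = 0.8154

0.8154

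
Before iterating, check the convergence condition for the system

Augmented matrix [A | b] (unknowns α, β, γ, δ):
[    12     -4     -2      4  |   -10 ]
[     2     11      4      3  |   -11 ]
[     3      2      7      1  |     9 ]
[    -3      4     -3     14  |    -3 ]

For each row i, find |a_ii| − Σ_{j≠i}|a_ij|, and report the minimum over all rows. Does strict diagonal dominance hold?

1

row 1: |12| − (4+2+4) = 2
row 2: |11| − (2+4+3) = 2
row 3: |7| − (3+2+1) = 1
row 4: |14| − (3+4+3) = 4
minimum over rows = 1 → strictly diagonally dominant (convergence guaranteed)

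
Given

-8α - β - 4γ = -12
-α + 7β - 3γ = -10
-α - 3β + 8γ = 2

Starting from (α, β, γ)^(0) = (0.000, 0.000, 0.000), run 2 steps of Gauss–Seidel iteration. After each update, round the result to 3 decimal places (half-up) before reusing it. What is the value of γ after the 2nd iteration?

Iteration 1:
  α = (-12 - (-1)·0.000 - (-4)·0.000) / (-8) = 1.500
  β = (-10 - (-1)·1.500 - (-3)·0.000) / (7) = -1.214
  γ = (2 - (-1)·1.500 - (-3)·-1.214) / (8) = -0.018
Iteration 2:
  α = (-12 - (-1)·-1.214 - (-4)·-0.018) / (-8) = 1.661
  β = (-10 - (-1)·1.661 - (-3)·-0.018) / (7) = -1.199
  γ = (2 - (-1)·1.661 - (-3)·-1.199) / (8) = 0.008

0.008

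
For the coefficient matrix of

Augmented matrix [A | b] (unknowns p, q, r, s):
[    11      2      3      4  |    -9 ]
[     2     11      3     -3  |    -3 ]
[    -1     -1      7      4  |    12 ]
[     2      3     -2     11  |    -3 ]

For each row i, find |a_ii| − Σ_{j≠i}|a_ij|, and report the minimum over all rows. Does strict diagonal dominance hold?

1

row 1: |11| − (2+3+4) = 2
row 2: |11| − (2+3+3) = 3
row 3: |7| − (1+1+4) = 1
row 4: |11| − (2+3+2) = 4
minimum over rows = 1 → strictly diagonally dominant (convergence guaranteed)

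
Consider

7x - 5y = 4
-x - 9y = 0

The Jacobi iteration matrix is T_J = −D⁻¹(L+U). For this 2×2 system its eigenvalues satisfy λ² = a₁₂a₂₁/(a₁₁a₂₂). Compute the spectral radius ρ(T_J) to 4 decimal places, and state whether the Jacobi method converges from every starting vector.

a₁₂a₂₁/(a₁₁a₂₂) = (-5)·(-1) / ((7)·(-9)) = -0.079365
ρ = √|-0.079365| = √0.079365 = 0.2817
ρ < 1, so Jacobi converges

0.2817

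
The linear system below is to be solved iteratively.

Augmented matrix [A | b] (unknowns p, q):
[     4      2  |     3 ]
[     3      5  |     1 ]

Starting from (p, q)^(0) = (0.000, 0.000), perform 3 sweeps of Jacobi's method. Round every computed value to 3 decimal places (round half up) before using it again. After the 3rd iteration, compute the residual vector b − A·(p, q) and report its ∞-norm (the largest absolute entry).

0.675

Iteration 1:
  p = (3 - (2)·0.000) / (4) = 0.750
  q = (1 - (3)·0.000) / (5) = 0.200
Iteration 2:
  p = (3 - (2)·0.200) / (4) = 0.650
  q = (1 - (3)·0.750) / (5) = -0.250
Iteration 3:
  p = (3 - (2)·-0.250) / (4) = 0.875
  q = (1 - (3)·0.650) / (5) = -0.190
Residual b − A·x = (-0.120, -0.675); ∞-norm = 0.675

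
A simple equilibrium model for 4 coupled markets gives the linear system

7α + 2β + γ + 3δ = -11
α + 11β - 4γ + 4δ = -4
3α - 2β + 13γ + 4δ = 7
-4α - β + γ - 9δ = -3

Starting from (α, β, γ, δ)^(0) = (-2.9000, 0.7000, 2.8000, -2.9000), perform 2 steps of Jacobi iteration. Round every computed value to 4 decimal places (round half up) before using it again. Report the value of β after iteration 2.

Iteration 1:
  α = (-11 - (2)·0.7000 - (1)·2.8000 - (3)·-2.9000) / (7) = -0.9286
  β = (-4 - (1)·-2.9000 - (-4)·2.8000 - (4)·-2.9000) / (11) = 1.9727
  γ = (7 - (3)·-2.9000 - (-2)·0.7000 - (4)·-2.9000) / (13) = 2.2077
  δ = (-3 - (-4)·-2.9000 - (-1)·0.7000 - (1)·2.8000) / (-9) = 1.8556
Iteration 2:
  α = (-11 - (2)·1.9727 - (1)·2.2077 - (3)·1.8556) / (7) = -3.2457
  β = (-4 - (1)·-0.9286 - (-4)·2.2077 - (4)·1.8556) / (11) = -0.1512
  γ = (7 - (3)·-0.9286 - (-2)·1.9727 - (4)·1.8556) / (13) = 0.4853
  δ = (-3 - (-4)·-0.9286 - (-1)·1.9727 - (1)·2.2077) / (-9) = 0.7722

-0.1512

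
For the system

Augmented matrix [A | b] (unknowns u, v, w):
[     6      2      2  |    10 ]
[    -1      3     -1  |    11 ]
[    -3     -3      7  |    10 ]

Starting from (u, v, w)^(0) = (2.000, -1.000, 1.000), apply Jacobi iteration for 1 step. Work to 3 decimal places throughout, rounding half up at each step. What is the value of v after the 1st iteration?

Iteration 1:
  u = (10 - (2)·-1.000 - (2)·1.000) / (6) = 1.667
  v = (11 - (-1)·2.000 - (-1)·1.000) / (3) = 4.667
  w = (10 - (-3)·2.000 - (-3)·-1.000) / (7) = 1.857

4.667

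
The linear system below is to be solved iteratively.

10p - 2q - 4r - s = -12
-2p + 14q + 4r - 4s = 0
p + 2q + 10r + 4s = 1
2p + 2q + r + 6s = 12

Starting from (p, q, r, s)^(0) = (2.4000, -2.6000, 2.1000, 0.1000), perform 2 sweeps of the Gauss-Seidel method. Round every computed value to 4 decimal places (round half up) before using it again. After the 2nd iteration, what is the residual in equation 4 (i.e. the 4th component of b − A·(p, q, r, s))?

-0.0001

Iteration 1:
  p = (-12 - (-2)·-2.6000 - (-4)·2.1000 - (-1)·0.1000) / (10) = -0.8700
  q = (0 - (-2)·-0.8700 - (4)·2.1000 - (-4)·0.1000) / (14) = -0.6957
  r = (1 - (1)·-0.8700 - (2)·-0.6957 - (4)·0.1000) / (10) = 0.2861
  s = (12 - (2)·-0.8700 - (2)·-0.6957 - (1)·0.2861) / (6) = 2.4742
Iteration 2:
  p = (-12 - (-2)·-0.6957 - (-4)·0.2861 - (-1)·2.4742) / (10) = -0.9773
  q = (0 - (-2)·-0.9773 - (4)·0.2861 - (-4)·2.4742) / (14) = 0.4856
  r = (1 - (1)·-0.9773 - (2)·0.4856 - (4)·2.4742) / (10) = -0.8891
  s = (12 - (2)·-0.9773 - (2)·0.4856 - (1)·-0.8891) / (6) = 2.3121
Residual b − A·x = (-2.5001, 4.0518, 0.6487, -0.0001)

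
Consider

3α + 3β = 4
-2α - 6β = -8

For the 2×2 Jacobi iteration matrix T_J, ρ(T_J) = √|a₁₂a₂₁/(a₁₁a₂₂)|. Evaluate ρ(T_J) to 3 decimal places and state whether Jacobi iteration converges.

0.577

a₁₂a₂₁/(a₁₁a₂₂) = (3)·(-2) / ((3)·(-6)) = 0.333333
ρ = √|0.333333| = √0.333333 = 0.577
ρ < 1, so Jacobi converges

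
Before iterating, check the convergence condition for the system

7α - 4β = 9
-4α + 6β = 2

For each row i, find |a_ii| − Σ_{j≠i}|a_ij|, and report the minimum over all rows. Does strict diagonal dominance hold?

row 1: |7| − (4) = 3
row 2: |6| − (4) = 2
minimum over rows = 2 → strictly diagonally dominant (convergence guaranteed)

2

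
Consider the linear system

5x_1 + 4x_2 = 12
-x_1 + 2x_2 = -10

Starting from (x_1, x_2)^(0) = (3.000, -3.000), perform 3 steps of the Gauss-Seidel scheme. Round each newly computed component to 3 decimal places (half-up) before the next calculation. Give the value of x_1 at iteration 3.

4.608

Iteration 1:
  x_1 = (12 - (4)·-3.000) / (5) = 4.800
  x_2 = (-10 - (-1)·4.800) / (2) = -2.600
Iteration 2:
  x_1 = (12 - (4)·-2.600) / (5) = 4.480
  x_2 = (-10 - (-1)·4.480) / (2) = -2.760
Iteration 3:
  x_1 = (12 - (4)·-2.760) / (5) = 4.608
  x_2 = (-10 - (-1)·4.608) / (2) = -2.696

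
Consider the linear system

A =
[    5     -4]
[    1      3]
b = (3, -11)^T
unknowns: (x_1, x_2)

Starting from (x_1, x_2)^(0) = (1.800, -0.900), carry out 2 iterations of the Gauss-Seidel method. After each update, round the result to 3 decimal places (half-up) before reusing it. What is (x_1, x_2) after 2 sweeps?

Iteration 1:
  x_1 = (3 - (-4)·-0.900) / (5) = -0.120
  x_2 = (-11 - (1)·-0.120) / (3) = -3.627
Iteration 2:
  x_1 = (3 - (-4)·-3.627) / (5) = -2.302
  x_2 = (-11 - (1)·-2.302) / (3) = -2.899

(-2.302, -2.899)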